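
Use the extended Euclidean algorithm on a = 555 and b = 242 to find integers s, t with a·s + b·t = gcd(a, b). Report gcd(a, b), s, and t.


Euclidean algorithm on (555, 242) — divide until remainder is 0:
  555 = 2 · 242 + 71
  242 = 3 · 71 + 29
  71 = 2 · 29 + 13
  29 = 2 · 13 + 3
  13 = 4 · 3 + 1
  3 = 3 · 1 + 0
gcd(555, 242) = 1.
Track Bezout coefficients alongside the remainders: start with r₀ = 555 = a·1 + b·0 (s = 1, t = 0) and r₁ = 242 = a·0 + b·1 (s = 0, t = 1); each new remainder r_{k+1} = r_{k-1} − q_k·r_k inherits s_{k+1} = s_{k-1} − q_k·s_k, t_{k+1} = t_{k-1} − q_k·t_k, so r_k = a·s_k + b·t_k at every step:
  q = 2: r = 71, s = 1 − 2·0 = 1, t = 0 − 2·1 = -2  (check: 555·1 + 242·(-2) = 71)
  q = 3: r = 29, s = 0 − 3·1 = -3, t = 1 − 3·(-2) = 7  (check: 555·(-3) + 242·7 = 29)
  q = 2: r = 13, s = 1 − 2·(-3) = 7, t = -2 − 2·7 = -16  (check: 555·7 + 242·(-16) = 13)
  q = 2: r = 3, s = -3 − 2·7 = -17, t = 7 − 2·(-16) = 39  (check: 555·(-17) + 242·39 = 3)
  q = 4: r = 1, s = 7 − 4·(-17) = 75, t = -16 − 4·39 = -172  (check: 555·75 + 242·(-172) = 1)
The row with r = 1 (the gcd) gives the Bezout coefficients s = 75, t = -172.
Result: 555 · (75) + 242 · (-172) = 1.

gcd(555, 242) = 1; s = 75, t = -172 (check: 555·75 + 242·(-172) = 1).


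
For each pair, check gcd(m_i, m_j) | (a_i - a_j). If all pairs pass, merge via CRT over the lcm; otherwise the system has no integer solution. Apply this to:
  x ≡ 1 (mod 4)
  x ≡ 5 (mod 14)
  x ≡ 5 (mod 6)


Moduli 4, 14, 6 are not pairwise coprime, so CRT works modulo lcm(m_i) when all pairwise compatibility conditions hold.
Pairwise compatibility: gcd(m_i, m_j) must divide a_i - a_j for every pair.
Merge one congruence at a time:
  Start: x ≡ 1 (mod 4).
  Combine with x ≡ 5 (mod 14): gcd(4, 14) = 2; 5 - 1 = 4, which IS divisible by 2, so compatible.
    Write x = 1 + 4·t and substitute into x ≡ 5 (mod 14): 4·t ≡ 5 − 1 = 4 (mod 14).
    Divide the congruence (and modulus) by g = 2: 2·t ≡ 2 (mod 7).
    The inverse of 2 mod 7 is 4 (since 2·4 = 8 = 1·7 + 1), so t ≡ 4·2 = 8 ≡ 1 (mod 7).
    Then x = 1 + 4·1 = 5, valid modulo lcm(4, 14) = 28: x ≡ 5 (mod 28).
  Combine with x ≡ 5 (mod 6): gcd(28, 6) = 2; 5 - 5 = 0, which IS divisible by 2, so compatible.
    Write x = 5 + 28·t and substitute into x ≡ 5 (mod 6): 28·t ≡ 5 − 5 = 0 (mod 6).
    Divide the congruence (and modulus) by g = 2: 14·t ≡ 0 (mod 3).
    Reduce coefficients mod 3: 2·t ≡ 0 (mod 3).
    The inverse of 2 mod 3 is 2 (since 2·2 = 4 = 1·3 + 1), so t ≡ 2·0 = 0 ≡ 0 (mod 3).
    Then x = 5 + 28·0 = 5, valid modulo lcm(28, 6) = 84: x ≡ 5 (mod 84).
Verify: 5 mod 4 = 1, 5 mod 14 = 5, 5 mod 6 = 5.

x ≡ 5 (mod 84).


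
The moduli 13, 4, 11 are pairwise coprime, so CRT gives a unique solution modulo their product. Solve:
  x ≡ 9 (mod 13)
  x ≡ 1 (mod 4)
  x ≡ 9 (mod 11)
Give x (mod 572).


Moduli 13, 4, 11 are pairwise coprime; by CRT there is a unique solution modulo M = 13 · 4 · 11 = 572.
Solve pairwise, accumulating the modulus:
  Start with x ≡ 9 (mod 13).
  Combine with x ≡ 1 (mod 4): since gcd(13, 4) = 1, we get a unique residue mod 52.
    Write x = 9 + 13·t and substitute into x ≡ 1 (mod 4): 13·t ≡ 1 − 9 = -8 (mod 4).
    Reduce coefficients mod 4: 1·t ≡ 0 (mod 4).
    So t ≡ 0 (mod 4).
    Then x = 9 + 13·0 = 9, valid modulo lcm(13, 4) = 52: x ≡ 9 (mod 52).
  Combine with x ≡ 9 (mod 11): since gcd(52, 11) = 1, we get a unique residue mod 572.
    Write x = 9 + 52·t and substitute into x ≡ 9 (mod 11): 52·t ≡ 9 − 9 = 0 (mod 11).
    Reduce coefficients mod 11: 8·t ≡ 0 (mod 11).
    The inverse of 8 mod 11 is 7 (since 8·7 = 56 = 5·11 + 1), so t ≡ 7·0 = 0 ≡ 0 (mod 11).
    Then x = 9 + 52·0 = 9, valid modulo lcm(52, 11) = 572: x ≡ 9 (mod 572).
Verify: 9 mod 13 = 9 ✓, 9 mod 4 = 1 ✓, 9 mod 11 = 9 ✓.

x ≡ 9 (mod 572).


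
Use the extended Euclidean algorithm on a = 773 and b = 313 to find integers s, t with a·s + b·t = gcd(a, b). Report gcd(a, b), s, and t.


Euclidean algorithm on (773, 313) — divide until remainder is 0:
  773 = 2 · 313 + 147
  313 = 2 · 147 + 19
  147 = 7 · 19 + 14
  19 = 1 · 14 + 5
  14 = 2 · 5 + 4
  5 = 1 · 4 + 1
  4 = 4 · 1 + 0
gcd(773, 313) = 1.
Track Bezout coefficients alongside the remainders: start with r₀ = 773 = a·1 + b·0 (s = 1, t = 0) and r₁ = 313 = a·0 + b·1 (s = 0, t = 1); each new remainder r_{k+1} = r_{k-1} − q_k·r_k inherits s_{k+1} = s_{k-1} − q_k·s_k, t_{k+1} = t_{k-1} − q_k·t_k, so r_k = a·s_k + b·t_k at every step:
  q = 2: r = 147, s = 1 − 2·0 = 1, t = 0 − 2·1 = -2  (check: 773·1 + 313·(-2) = 147)
  q = 2: r = 19, s = 0 − 2·1 = -2, t = 1 − 2·(-2) = 5  (check: 773·(-2) + 313·5 = 19)
  q = 7: r = 14, s = 1 − 7·(-2) = 15, t = -2 − 7·5 = -37  (check: 773·15 + 313·(-37) = 14)
  q = 1: r = 5, s = -2 − 1·15 = -17, t = 5 − 1·(-37) = 42  (check: 773·(-17) + 313·42 = 5)
  q = 2: r = 4, s = 15 − 2·(-17) = 49, t = -37 − 2·42 = -121  (check: 773·49 + 313·(-121) = 4)
  q = 1: r = 1, s = -17 − 1·49 = -66, t = 42 − 1·(-121) = 163  (check: 773·(-66) + 313·163 = 1)
The row with r = 1 (the gcd) gives the Bezout coefficients s = -66, t = 163.
Result: 773 · (-66) + 313 · (163) = 1.

gcd(773, 313) = 1; s = -66, t = 163 (check: 773·(-66) + 313·163 = 1).


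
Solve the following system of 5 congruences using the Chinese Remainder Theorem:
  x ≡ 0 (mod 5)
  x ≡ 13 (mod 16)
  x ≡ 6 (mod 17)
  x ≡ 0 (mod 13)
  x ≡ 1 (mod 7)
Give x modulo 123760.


Product of moduli M = 5 · 16 · 17 · 13 · 7 = 123760.
Merge one congruence at a time:
  Start: x ≡ 0 (mod 5).
  Combine with x ≡ 13 (mod 16); new modulus lcm = 80.
    Write x = 0 + 5·t and substitute into x ≡ 13 (mod 16): 5·t ≡ 13 − 0 = 13 (mod 16).
    The inverse of 5 mod 16 is 13 (since 5·13 = 65 = 4·16 + 1), so t ≡ 13·13 = 169 ≡ 9 (mod 16).
    Then x = 0 + 5·9 = 45, valid modulo lcm(5, 16) = 80: x ≡ 45 (mod 80).
  Combine with x ≡ 6 (mod 17); new modulus lcm = 1360.
    Write x = 45 + 80·t and substitute into x ≡ 6 (mod 17): 80·t ≡ 6 − 45 = -39 (mod 17).
    Reduce coefficients mod 17: 12·t ≡ 12 (mod 17).
    The inverse of 12 mod 17 is 10 (since 12·10 = 120 = 7·17 + 1), so t ≡ 10·12 = 120 ≡ 1 (mod 17).
    Then x = 45 + 80·1 = 125, valid modulo lcm(80, 17) = 1360: x ≡ 125 (mod 1360).
  Combine with x ≡ 0 (mod 13); new modulus lcm = 17680.
    Write x = 125 + 1360·t and substitute into x ≡ 0 (mod 13): 1360·t ≡ 0 − 125 = -125 (mod 13).
    Reduce coefficients mod 13: 8·t ≡ 5 (mod 13).
    The inverse of 8 mod 13 is 5 (since 8·5 = 40 = 3·13 + 1), so t ≡ 5·5 = 25 ≡ 12 (mod 13).
    Then x = 125 + 1360·12 = 16445, valid modulo lcm(1360, 13) = 17680: x ≡ 16445 (mod 17680).
  Combine with x ≡ 1 (mod 7); new modulus lcm = 123760.
    Write x = 16445 + 17680·t and substitute into x ≡ 1 (mod 7): 17680·t ≡ 1 − 16445 = -16444 (mod 7).
    Reduce coefficients mod 7: 5·t ≡ 6 (mod 7).
    The inverse of 5 mod 7 is 3 (since 5·3 = 15 = 2·7 + 1), so t ≡ 3·6 = 18 ≡ 4 (mod 7).
    Then x = 16445 + 17680·4 = 87165, valid modulo lcm(17680, 7) = 123760: x ≡ 87165 (mod 123760).
Verify against each original: 87165 mod 5 = 0, 87165 mod 16 = 13, 87165 mod 17 = 6, 87165 mod 13 = 0, 87165 mod 7 = 1.

x ≡ 87165 (mod 123760).


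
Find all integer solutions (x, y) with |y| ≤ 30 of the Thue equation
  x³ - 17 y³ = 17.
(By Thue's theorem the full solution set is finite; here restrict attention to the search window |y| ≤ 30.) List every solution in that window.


The equation is x³ - 17y³ = 17. For fixed y, x³ = 17·y³ + 17, so a solution requires the RHS to be a perfect cube.
Strategy: iterate y from -30 to 30, compute RHS = 17·y³ + 17, and check whether it is a (positive or negative) perfect cube.
Check small values of y:
  y = 0: RHS = 17 is not a perfect cube.
  y = 1: RHS = 34 is not a perfect cube.
  y = -1: RHS = 0 = (0)³ ⇒ x = 0 works.
  y = 2: RHS = 153 is not a perfect cube.
  y = -2: RHS = -119 is not a perfect cube.
  y = 3: RHS = 476 is not a perfect cube.
  y = -3: RHS = -442 is not a perfect cube.
Continuing the search up to |y| = 30 finds no further solutions beyond those listed.
Collected solutions: (0, -1).

Solutions (with |y| ≤ 30): (0, -1).


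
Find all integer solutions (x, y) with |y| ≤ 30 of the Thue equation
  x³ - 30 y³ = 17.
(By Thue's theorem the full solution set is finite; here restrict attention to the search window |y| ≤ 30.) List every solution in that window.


The equation is x³ - 30y³ = 17. For fixed y, x³ = 30·y³ + 17, so a solution requires the RHS to be a perfect cube.
Strategy: iterate y from -30 to 30, compute RHS = 30·y³ + 17, and check whether it is a (positive or negative) perfect cube.
Check small values of y:
  y = 0: RHS = 17 is not a perfect cube.
  y = 1: RHS = 47 is not a perfect cube.
  y = -1: RHS = -13 is not a perfect cube.
  y = 2: RHS = 257 is not a perfect cube.
  y = -2: RHS = -223 is not a perfect cube.
  y = 3: RHS = 827 is not a perfect cube.
  y = -3: RHS = -793 is not a perfect cube.
Continuing the search up to |y| = 30 finds no solutions either.
No (x, y) in the scanned range satisfies the equation.

No integer solutions with |y| ≤ 30.


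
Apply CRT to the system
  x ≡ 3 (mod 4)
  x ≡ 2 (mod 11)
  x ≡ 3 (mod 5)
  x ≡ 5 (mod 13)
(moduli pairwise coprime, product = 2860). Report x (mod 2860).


Product of moduli M = 4 · 11 · 5 · 13 = 2860.
Merge one congruence at a time:
  Start: x ≡ 3 (mod 4).
  Combine with x ≡ 2 (mod 11); new modulus lcm = 44.
    Write x = 3 + 4·t and substitute into x ≡ 2 (mod 11): 4·t ≡ 2 − 3 = -1 (mod 11).
    Reduce coefficients mod 11: 4·t ≡ 10 (mod 11).
    The inverse of 4 mod 11 is 3 (since 4·3 = 12 = 1·11 + 1), so t ≡ 3·10 = 30 ≡ 8 (mod 11).
    Then x = 3 + 4·8 = 35, valid modulo lcm(4, 11) = 44: x ≡ 35 (mod 44).
  Combine with x ≡ 3 (mod 5); new modulus lcm = 220.
    Write x = 35 + 44·t and substitute into x ≡ 3 (mod 5): 44·t ≡ 3 − 35 = -32 (mod 5).
    Reduce coefficients mod 5: 4·t ≡ 3 (mod 5).
    The inverse of 4 mod 5 is 4 (since 4·4 = 16 = 3·5 + 1), so t ≡ 4·3 = 12 ≡ 2 (mod 5).
    Then x = 35 + 44·2 = 123, valid modulo lcm(44, 5) = 220: x ≡ 123 (mod 220).
  Combine with x ≡ 5 (mod 13); new modulus lcm = 2860.
    Write x = 123 + 220·t and substitute into x ≡ 5 (mod 13): 220·t ≡ 5 − 123 = -118 (mod 13).
    Reduce coefficients mod 13: 12·t ≡ 12 (mod 13).
    The inverse of 12 mod 13 is 12 (since 12·12 = 144 = 11·13 + 1), so t ≡ 12·12 = 144 ≡ 1 (mod 13).
    Then x = 123 + 220·1 = 343, valid modulo lcm(220, 13) = 2860: x ≡ 343 (mod 2860).
Verify against each original: 343 mod 4 = 3, 343 mod 11 = 2, 343 mod 5 = 3, 343 mod 13 = 5.

x ≡ 343 (mod 2860).


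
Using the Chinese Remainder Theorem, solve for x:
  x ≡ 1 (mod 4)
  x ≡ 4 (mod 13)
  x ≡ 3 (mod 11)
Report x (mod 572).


Moduli 4, 13, 11 are pairwise coprime; by CRT there is a unique solution modulo M = 4 · 13 · 11 = 572.
Solve pairwise, accumulating the modulus:
  Start with x ≡ 1 (mod 4).
  Combine with x ≡ 4 (mod 13): since gcd(4, 13) = 1, we get a unique residue mod 52.
    Write x = 1 + 4·t and substitute into x ≡ 4 (mod 13): 4·t ≡ 4 − 1 = 3 (mod 13).
    The inverse of 4 mod 13 is 10 (since 4·10 = 40 = 3·13 + 1), so t ≡ 10·3 = 30 ≡ 4 (mod 13).
    Then x = 1 + 4·4 = 17, valid modulo lcm(4, 13) = 52: x ≡ 17 (mod 52).
  Combine with x ≡ 3 (mod 11): since gcd(52, 11) = 1, we get a unique residue mod 572.
    Write x = 17 + 52·t and substitute into x ≡ 3 (mod 11): 52·t ≡ 3 − 17 = -14 (mod 11).
    Reduce coefficients mod 11: 8·t ≡ 8 (mod 11).
    The inverse of 8 mod 11 is 7 (since 8·7 = 56 = 5·11 + 1), so t ≡ 7·8 = 56 ≡ 1 (mod 11).
    Then x = 17 + 52·1 = 69, valid modulo lcm(52, 11) = 572: x ≡ 69 (mod 572).
Verify: 69 mod 4 = 1 ✓, 69 mod 13 = 4 ✓, 69 mod 11 = 3 ✓.

x ≡ 69 (mod 572).


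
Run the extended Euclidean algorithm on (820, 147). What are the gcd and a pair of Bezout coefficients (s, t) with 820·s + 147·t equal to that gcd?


Euclidean algorithm on (820, 147) — divide until remainder is 0:
  820 = 5 · 147 + 85
  147 = 1 · 85 + 62
  85 = 1 · 62 + 23
  62 = 2 · 23 + 16
  23 = 1 · 16 + 7
  16 = 2 · 7 + 2
  7 = 3 · 2 + 1
  2 = 2 · 1 + 0
gcd(820, 147) = 1.
Track Bezout coefficients alongside the remainders: start with r₀ = 820 = a·1 + b·0 (s = 1, t = 0) and r₁ = 147 = a·0 + b·1 (s = 0, t = 1); each new remainder r_{k+1} = r_{k-1} − q_k·r_k inherits s_{k+1} = s_{k-1} − q_k·s_k, t_{k+1} = t_{k-1} − q_k·t_k, so r_k = a·s_k + b·t_k at every step:
  q = 5: r = 85, s = 1 − 5·0 = 1, t = 0 − 5·1 = -5  (check: 820·1 + 147·(-5) = 85)
  q = 1: r = 62, s = 0 − 1·1 = -1, t = 1 − 1·(-5) = 6  (check: 820·(-1) + 147·6 = 62)
  q = 1: r = 23, s = 1 − 1·(-1) = 2, t = -5 − 1·6 = -11  (check: 820·2 + 147·(-11) = 23)
  q = 2: r = 16, s = -1 − 2·2 = -5, t = 6 − 2·(-11) = 28  (check: 820·(-5) + 147·28 = 16)
  q = 1: r = 7, s = 2 − 1·(-5) = 7, t = -11 − 1·28 = -39  (check: 820·7 + 147·(-39) = 7)
  q = 2: r = 2, s = -5 − 2·7 = -19, t = 28 − 2·(-39) = 106  (check: 820·(-19) + 147·106 = 2)
  q = 3: r = 1, s = 7 − 3·(-19) = 64, t = -39 − 3·106 = -357  (check: 820·64 + 147·(-357) = 1)
The row with r = 1 (the gcd) gives the Bezout coefficients s = 64, t = -357.
Result: 820 · (64) + 147 · (-357) = 1.

gcd(820, 147) = 1; s = 64, t = -357 (check: 820·64 + 147·(-357) = 1).


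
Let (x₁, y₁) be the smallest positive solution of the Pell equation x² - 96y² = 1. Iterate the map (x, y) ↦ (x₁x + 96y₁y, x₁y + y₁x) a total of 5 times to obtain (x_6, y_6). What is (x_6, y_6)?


Step 1: Find the fundamental solution (x₁, y₁) of x² - 96y² = 1.
  Expand √96 as a continued fraction. a₀ = ⌊√96⌋ = 9; iterate m_{k+1} = d_k·a_k − m_k, d_{k+1} = (96 − m_{k+1}²)/d_k, a_{k+1} = ⌊(a₀ + m_{k+1})/d_{k+1}⌋ (starting m₀ = 0, d₀ = 1), with convergents p_k = a_k·p_{k-1} + p_{k-2}, q_k = a_k·q_{k-1} + q_{k-2} (p₋₁ = 1, q₋₁ = 0):
  k = 0: a₀ = 9; p₀/q₀ = 9/1; p₀² − 96·q₀² = 81 − 96 = -15.
  k = 1: m = 9, d = 15, a = ⌊(9 + 9)/15⌋ = 1; p/q = (1·9 + 1)/(1·1 + 0) = 10/1; p² − 96·q² = 100 − 96 = 4.
  k = 2: m = 6, d = 4, a = ⌊(9 + 6)/4⌋ = 3; p/q = (3·10 + 9)/(3·1 + 1) = 39/4; p² − 96·q² = 1521 − 1536 = -15.
  k = 3: m = 6, d = 15, a = ⌊(9 + 6)/15⌋ = 1; p/q = (1·39 + 10)/(1·4 + 1) = 49/5; p² − 96·q² = 2401 − 2400 = 1.
  The first convergent with p² − 96·q² = 1 gives the fundamental solution (x₁, y₁) = (49, 5).
Step 2: Apply the recurrence (x_{n+1}, y_{n+1}) = (x₁x_n + 96y₁y_n, x₁y_n + y₁x_n) repeatedly.
  From (x_1, y_1) = (49, 5): x_2 = 49·49 + 96·5·5 = 4801; y_2 = 49·5 + 5·49 = 490.
  From (x_2, y_2) = (4801, 490): x_3 = 49·4801 + 96·5·490 = 470449; y_3 = 49·490 + 5·4801 = 48015.
  From (x_3, y_3) = (470449, 48015): x_4 = 49·470449 + 96·5·48015 = 46099201; y_4 = 49·48015 + 5·470449 = 4704980.
  From (x_4, y_4) = (46099201, 4704980): x_5 = 49·46099201 + 96·5·4704980 = 4517251249; y_5 = 49·4704980 + 5·46099201 = 461040025.
  From (x_5, y_5) = (4517251249, 461040025): x_6 = 49·4517251249 + 96·5·461040025 = 442644523201; y_6 = 49·461040025 + 5·4517251249 = 45177217470.
Step 3: Verify x_6² - 96·y_6² = 195934173919840627286401 - 195934173919840627286400 = 1 (should be 1). ✓

(x_1, y_1) = (49, 5); (x_6, y_6) = (442644523201, 45177217470).


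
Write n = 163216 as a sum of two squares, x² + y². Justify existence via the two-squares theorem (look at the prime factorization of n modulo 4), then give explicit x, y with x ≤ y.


Step 1: Factor n = 163216 = 2^4 · 101^2.
Step 2: Check the mod-4 condition on each prime factor: 2 = 2 (special); 101 ≡ 1 (mod 4), exponent 2.
All primes ≡ 3 (mod 4) appear to even exponent (or don't appear), so by the two-squares theorem n IS expressible as a sum of two squares.
Step 3: Build a representation. Group n = k² · m with k = 4 and m = 101 · 101 = 10201 (a product of primes ≡ 1 (mod 4)); a representation of m scales to one of n via (k·x)² + (k·y)² = k²(x² + y²). Each prime p ≡ 1 (mod 4) is itself a sum of two squares; find a² by testing p − a² for a perfect square:
  101: 101 − 1² = 100 = 10² ⇒ 101 = 1² + 10².
  Combine using the Brahmagupta–Fibonacci identity (a² + b²)(c² + d²) = (ac − bd)² + (ad + bc)² = (ac + bd)² + (ad − bc)²:
  101 · 101 = 10201: from (1² + 10²)(1² + 10²), take (1·1 − 10·10, 1·10 + 10·1) = (1 − 100, 10 + 10) = (-99, 20); dropping signs (only squares matter) gives (99, 20); check 99² + 20² = 9801 + 400 = 10201 ✓.
  Scale by k = 4: (4·99, 4·20) = (396, 80).
Step 4: Order so x ≤ y and verify: 80² + 396² = 6400 + 156816 = 163216 = n. ✓

n = 163216 = 80² + 396² (one valid representation with x ≤ y).


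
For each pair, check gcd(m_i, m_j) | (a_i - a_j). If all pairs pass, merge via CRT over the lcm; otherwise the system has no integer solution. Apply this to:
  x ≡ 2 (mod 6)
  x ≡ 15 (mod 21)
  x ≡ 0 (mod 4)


Moduli 6, 21, 4 are not pairwise coprime, so CRT works modulo lcm(m_i) when all pairwise compatibility conditions hold.
Pairwise compatibility: gcd(m_i, m_j) must divide a_i - a_j for every pair.
Merge one congruence at a time:
  Start: x ≡ 2 (mod 6).
  Combine with x ≡ 15 (mod 21): gcd(6, 21) = 3, and 15 - 2 = 13 is NOT divisible by 3.
    ⇒ system is inconsistent (no integer solution).

No solution (the system is inconsistent).


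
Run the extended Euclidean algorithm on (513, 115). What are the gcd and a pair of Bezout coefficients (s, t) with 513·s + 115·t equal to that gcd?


Euclidean algorithm on (513, 115) — divide until remainder is 0:
  513 = 4 · 115 + 53
  115 = 2 · 53 + 9
  53 = 5 · 9 + 8
  9 = 1 · 8 + 1
  8 = 8 · 1 + 0
gcd(513, 115) = 1.
Track Bezout coefficients alongside the remainders: start with r₀ = 513 = a·1 + b·0 (s = 1, t = 0) and r₁ = 115 = a·0 + b·1 (s = 0, t = 1); each new remainder r_{k+1} = r_{k-1} − q_k·r_k inherits s_{k+1} = s_{k-1} − q_k·s_k, t_{k+1} = t_{k-1} − q_k·t_k, so r_k = a·s_k + b·t_k at every step:
  q = 4: r = 53, s = 1 − 4·0 = 1, t = 0 − 4·1 = -4  (check: 513·1 + 115·(-4) = 53)
  q = 2: r = 9, s = 0 − 2·1 = -2, t = 1 − 2·(-4) = 9  (check: 513·(-2) + 115·9 = 9)
  q = 5: r = 8, s = 1 − 5·(-2) = 11, t = -4 − 5·9 = -49  (check: 513·11 + 115·(-49) = 8)
  q = 1: r = 1, s = -2 − 1·11 = -13, t = 9 − 1·(-49) = 58  (check: 513·(-13) + 115·58 = 1)
The row with r = 1 (the gcd) gives the Bezout coefficients s = -13, t = 58.
Result: 513 · (-13) + 115 · (58) = 1.

gcd(513, 115) = 1; s = -13, t = 58 (check: 513·(-13) + 115·58 = 1).


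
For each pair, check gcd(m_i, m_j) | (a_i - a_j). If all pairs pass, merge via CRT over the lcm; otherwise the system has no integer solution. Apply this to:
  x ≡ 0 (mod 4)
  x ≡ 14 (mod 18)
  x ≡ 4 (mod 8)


Moduli 4, 18, 8 are not pairwise coprime, so CRT works modulo lcm(m_i) when all pairwise compatibility conditions hold.
Pairwise compatibility: gcd(m_i, m_j) must divide a_i - a_j for every pair.
Merge one congruence at a time:
  Start: x ≡ 0 (mod 4).
  Combine with x ≡ 14 (mod 18): gcd(4, 18) = 2; 14 - 0 = 14, which IS divisible by 2, so compatible.
    Write x = 0 + 4·t and substitute into x ≡ 14 (mod 18): 4·t ≡ 14 − 0 = 14 (mod 18).
    Divide the congruence (and modulus) by g = 2: 2·t ≡ 7 (mod 9).
    The inverse of 2 mod 9 is 5 (since 2·5 = 10 = 1·9 + 1), so t ≡ 5·7 = 35 ≡ 8 (mod 9).
    Then x = 0 + 4·8 = 32, valid modulo lcm(4, 18) = 36: x ≡ 32 (mod 36).
  Combine with x ≡ 4 (mod 8): gcd(36, 8) = 4; 4 - 32 = -28, which IS divisible by 4, so compatible.
    Write x = 32 + 36·t and substitute into x ≡ 4 (mod 8): 36·t ≡ 4 − 32 = -28 (mod 8).
    Divide the congruence (and modulus) by g = 4: 9·t ≡ -7 (mod 2).
    Reduce coefficients mod 2: 1·t ≡ 1 (mod 2).
    So t ≡ 1 (mod 2).
    Then x = 32 + 36·1 = 68, valid modulo lcm(36, 8) = 72: x ≡ 68 (mod 72).
Verify: 68 mod 4 = 0, 68 mod 18 = 14, 68 mod 8 = 4.

x ≡ 68 (mod 72).


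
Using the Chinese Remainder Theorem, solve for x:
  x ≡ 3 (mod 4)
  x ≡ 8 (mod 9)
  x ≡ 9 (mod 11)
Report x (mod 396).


Moduli 4, 9, 11 are pairwise coprime; by CRT there is a unique solution modulo M = 4 · 9 · 11 = 396.
Solve pairwise, accumulating the modulus:
  Start with x ≡ 3 (mod 4).
  Combine with x ≡ 8 (mod 9): since gcd(4, 9) = 1, we get a unique residue mod 36.
    Write x = 3 + 4·t and substitute into x ≡ 8 (mod 9): 4·t ≡ 8 − 3 = 5 (mod 9).
    The inverse of 4 mod 9 is 7 (since 4·7 = 28 = 3·9 + 1), so t ≡ 7·5 = 35 ≡ 8 (mod 9).
    Then x = 3 + 4·8 = 35, valid modulo lcm(4, 9) = 36: x ≡ 35 (mod 36).
  Combine with x ≡ 9 (mod 11): since gcd(36, 11) = 1, we get a unique residue mod 396.
    Write x = 35 + 36·t and substitute into x ≡ 9 (mod 11): 36·t ≡ 9 − 35 = -26 (mod 11).
    Reduce coefficients mod 11: 3·t ≡ 7 (mod 11).
    The inverse of 3 mod 11 is 4 (since 3·4 = 12 = 1·11 + 1), so t ≡ 4·7 = 28 ≡ 6 (mod 11).
    Then x = 35 + 36·6 = 251, valid modulo lcm(36, 11) = 396: x ≡ 251 (mod 396).
Verify: 251 mod 4 = 3 ✓, 251 mod 9 = 8 ✓, 251 mod 11 = 9 ✓.

x ≡ 251 (mod 396).


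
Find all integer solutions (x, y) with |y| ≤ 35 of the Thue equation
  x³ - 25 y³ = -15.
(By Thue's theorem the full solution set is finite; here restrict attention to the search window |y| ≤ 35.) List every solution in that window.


The equation is x³ - 25y³ = -15. For fixed y, x³ = 25·y³ − 15, so a solution requires the RHS to be a perfect cube.
Strategy: iterate y from -35 to 35, compute RHS = 25·y³ − 15, and check whether it is a (positive or negative) perfect cube.
Check small values of y:
  y = 0: RHS = -15 is not a perfect cube.
  y = 1: RHS = 10 is not a perfect cube.
  y = -1: RHS = -40 is not a perfect cube.
  y = 2: RHS = 185 is not a perfect cube.
  y = -2: RHS = -215 is not a perfect cube.
  y = 3: RHS = 660 is not a perfect cube.
  y = -3: RHS = -690 is not a perfect cube.
Continuing the search up to |y| = 35 finds no solutions either.
No (x, y) in the scanned range satisfies the equation.

No integer solutions with |y| ≤ 35.


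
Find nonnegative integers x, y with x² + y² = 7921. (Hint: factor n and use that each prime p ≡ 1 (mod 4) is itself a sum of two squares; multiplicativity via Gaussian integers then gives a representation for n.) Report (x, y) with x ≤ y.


Step 1: Factor n = 7921 = 89^2.
Step 2: Check the mod-4 condition on each prime factor: 89 ≡ 1 (mod 4), exponent 2.
All primes ≡ 3 (mod 4) appear to even exponent (or don't appear), so by the two-squares theorem n IS expressible as a sum of two squares.
Step 3: Build a representation. Here n = 89 · 89 is a product of primes ≡ 1 (mod 4). Each prime p ≡ 1 (mod 4) is itself a sum of two squares; find a² by testing p − a² for a perfect square:
  89: 89 − 1² = 88, 89 − 2² = 85, 89 − 3² = 80, 89 − 4² = 73, 89 − 5² = 64 = 8² ⇒ 89 = 5² + 8².
  Combine using the Brahmagupta–Fibonacci identity (a² + b²)(c² + d²) = (ac − bd)² + (ad + bc)² = (ac + bd)² + (ad − bc)²:
  89 · 89 = 7921: from (5² + 8²)(5² + 8²), take (5·5 − 8·8, 5·8 + 8·5) = (25 − 64, 40 + 40) = (-39, 80); dropping signs (only squares matter) gives (39, 80); check 39² + 80² = 1521 + 6400 = 7921 ✓.
Step 4: Order so x ≤ y and verify: 39² + 80² = 1521 + 6400 = 7921 = n. ✓

n = 7921 = 39² + 80² (one valid representation with x ≤ y).


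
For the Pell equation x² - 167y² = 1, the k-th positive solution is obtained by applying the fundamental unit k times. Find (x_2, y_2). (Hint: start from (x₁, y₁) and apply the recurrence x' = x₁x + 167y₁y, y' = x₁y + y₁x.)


Step 1: Find the fundamental solution (x₁, y₁) of x² - 167y² = 1.
  Expand √167 as a continued fraction. a₀ = ⌊√167⌋ = 12; iterate m_{k+1} = d_k·a_k − m_k, d_{k+1} = (167 − m_{k+1}²)/d_k, a_{k+1} = ⌊(a₀ + m_{k+1})/d_{k+1}⌋ (starting m₀ = 0, d₀ = 1), with convergents p_k = a_k·p_{k-1} + p_{k-2}, q_k = a_k·q_{k-1} + q_{k-2} (p₋₁ = 1, q₋₁ = 0):
  k = 0: a₀ = 12; p₀/q₀ = 12/1; p₀² − 167·q₀² = 144 − 167 = -23.
  k = 1: m = 12, d = 23, a = ⌊(12 + 12)/23⌋ = 1; p/q = (1·12 + 1)/(1·1 + 0) = 13/1; p² − 167·q² = 169 − 167 = 2.
  k = 2: m = 11, d = 2, a = ⌊(12 + 11)/2⌋ = 11; p/q = (11·13 + 12)/(11·1 + 1) = 155/12; p² − 167·q² = 24025 − 24048 = -23.
  k = 3: m = 11, d = 23, a = ⌊(12 + 11)/23⌋ = 1; p/q = (1·155 + 13)/(1·12 + 1) = 168/13; p² − 167·q² = 28224 − 28223 = 1.
  The first convergent with p² − 167·q² = 1 gives the fundamental solution (x₁, y₁) = (168, 13).
Step 2: Apply the recurrence (x_{n+1}, y_{n+1}) = (x₁x_n + 167y₁y_n, x₁y_n + y₁x_n) repeatedly.
  From (x_1, y_1) = (168, 13): x_2 = 168·168 + 167·13·13 = 56447; y_2 = 168·13 + 13·168 = 4368.
Step 3: Verify x_2² - 167·y_2² = 3186263809 - 3186263808 = 1 (should be 1). ✓

(x_1, y_1) = (168, 13); (x_2, y_2) = (56447, 4368).


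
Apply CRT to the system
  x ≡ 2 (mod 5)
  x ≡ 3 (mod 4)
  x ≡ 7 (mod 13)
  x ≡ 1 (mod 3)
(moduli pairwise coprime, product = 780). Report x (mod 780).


Product of moduli M = 5 · 4 · 13 · 3 = 780.
Merge one congruence at a time:
  Start: x ≡ 2 (mod 5).
  Combine with x ≡ 3 (mod 4); new modulus lcm = 20.
    Write x = 2 + 5·t and substitute into x ≡ 3 (mod 4): 5·t ≡ 3 − 2 = 1 (mod 4).
    Reduce coefficients mod 4: 1·t ≡ 1 (mod 4).
    So t ≡ 1 (mod 4).
    Then x = 2 + 5·1 = 7, valid modulo lcm(5, 4) = 20: x ≡ 7 (mod 20).
  Combine with x ≡ 7 (mod 13); new modulus lcm = 260.
    Write x = 7 + 20·t and substitute into x ≡ 7 (mod 13): 20·t ≡ 7 − 7 = 0 (mod 13).
    Reduce coefficients mod 13: 7·t ≡ 0 (mod 13).
    The inverse of 7 mod 13 is 2 (since 7·2 = 14 = 1·13 + 1), so t ≡ 2·0 = 0 ≡ 0 (mod 13).
    Then x = 7 + 20·0 = 7, valid modulo lcm(20, 13) = 260: x ≡ 7 (mod 260).
  Combine with x ≡ 1 (mod 3); new modulus lcm = 780.
    Write x = 7 + 260·t and substitute into x ≡ 1 (mod 3): 260·t ≡ 1 − 7 = -6 (mod 3).
    Reduce coefficients mod 3: 2·t ≡ 0 (mod 3).
    The inverse of 2 mod 3 is 2 (since 2·2 = 4 = 1·3 + 1), so t ≡ 2·0 = 0 ≡ 0 (mod 3).
    Then x = 7 + 260·0 = 7, valid modulo lcm(260, 3) = 780: x ≡ 7 (mod 780).
Verify against each original: 7 mod 5 = 2, 7 mod 4 = 3, 7 mod 13 = 7, 7 mod 3 = 1.

x ≡ 7 (mod 780).


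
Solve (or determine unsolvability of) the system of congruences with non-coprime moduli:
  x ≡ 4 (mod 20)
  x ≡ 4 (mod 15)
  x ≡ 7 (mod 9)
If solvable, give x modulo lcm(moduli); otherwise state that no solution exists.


Moduli 20, 15, 9 are not pairwise coprime, so CRT works modulo lcm(m_i) when all pairwise compatibility conditions hold.
Pairwise compatibility: gcd(m_i, m_j) must divide a_i - a_j for every pair.
Merge one congruence at a time:
  Start: x ≡ 4 (mod 20).
  Combine with x ≡ 4 (mod 15): gcd(20, 15) = 5; 4 - 4 = 0, which IS divisible by 5, so compatible.
    Write x = 4 + 20·t and substitute into x ≡ 4 (mod 15): 20·t ≡ 4 − 4 = 0 (mod 15).
    Divide the congruence (and modulus) by g = 5: 4·t ≡ 0 (mod 3).
    Reduce coefficients mod 3: 1·t ≡ 0 (mod 3).
    So t ≡ 0 (mod 3).
    Then x = 4 + 20·0 = 4, valid modulo lcm(20, 15) = 60: x ≡ 4 (mod 60).
  Combine with x ≡ 7 (mod 9): gcd(60, 9) = 3; 7 - 4 = 3, which IS divisible by 3, so compatible.
    Write x = 4 + 60·t and substitute into x ≡ 7 (mod 9): 60·t ≡ 7 − 4 = 3 (mod 9).
    Divide the congruence (and modulus) by g = 3: 20·t ≡ 1 (mod 3).
    Reduce coefficients mod 3: 2·t ≡ 1 (mod 3).
    The inverse of 2 mod 3 is 2 (since 2·2 = 4 = 1·3 + 1), so t ≡ 2·1 = 2 ≡ 2 (mod 3).
    Then x = 4 + 60·2 = 124, valid modulo lcm(60, 9) = 180: x ≡ 124 (mod 180).
Verify: 124 mod 20 = 4, 124 mod 15 = 4, 124 mod 9 = 7.

x ≡ 124 (mod 180).


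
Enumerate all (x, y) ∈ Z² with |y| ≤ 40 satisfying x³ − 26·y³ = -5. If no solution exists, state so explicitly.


The equation is x³ - 26y³ = -5. For fixed y, x³ = 26·y³ − 5, so a solution requires the RHS to be a perfect cube.
Strategy: iterate y from -40 to 40, compute RHS = 26·y³ − 5, and check whether it is a (positive or negative) perfect cube.
Check small values of y:
  y = 0: RHS = -5 is not a perfect cube.
  y = 1: RHS = 21 is not a perfect cube.
  y = -1: RHS = -31 is not a perfect cube.
  y = 2: RHS = 203 is not a perfect cube.
  y = -2: RHS = -213 is not a perfect cube.
  y = 3: RHS = 697 is not a perfect cube.
  y = -3: RHS = -707 is not a perfect cube.
Continuing the search up to |y| = 40 finds no solutions either.
No (x, y) in the scanned range satisfies the equation.

No integer solutions with |y| ≤ 40.


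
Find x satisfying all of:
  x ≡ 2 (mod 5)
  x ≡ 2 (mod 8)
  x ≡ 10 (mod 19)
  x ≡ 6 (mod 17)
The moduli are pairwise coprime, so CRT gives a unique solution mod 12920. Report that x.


Product of moduli M = 5 · 8 · 19 · 17 = 12920.
Merge one congruence at a time:
  Start: x ≡ 2 (mod 5).
  Combine with x ≡ 2 (mod 8); new modulus lcm = 40.
    Write x = 2 + 5·t and substitute into x ≡ 2 (mod 8): 5·t ≡ 2 − 2 = 0 (mod 8).
    The inverse of 5 mod 8 is 5 (since 5·5 = 25 = 3·8 + 1), so t ≡ 5·0 = 0 ≡ 0 (mod 8).
    Then x = 2 + 5·0 = 2, valid modulo lcm(5, 8) = 40: x ≡ 2 (mod 40).
  Combine with x ≡ 10 (mod 19); new modulus lcm = 760.
    Write x = 2 + 40·t and substitute into x ≡ 10 (mod 19): 40·t ≡ 10 − 2 = 8 (mod 19).
    Reduce coefficients mod 19: 2·t ≡ 8 (mod 19).
    The inverse of 2 mod 19 is 10 (since 2·10 = 20 = 1·19 + 1), so t ≡ 10·8 = 80 ≡ 4 (mod 19).
    Then x = 2 + 40·4 = 162, valid modulo lcm(40, 19) = 760: x ≡ 162 (mod 760).
  Combine with x ≡ 6 (mod 17); new modulus lcm = 12920.
    Write x = 162 + 760·t and substitute into x ≡ 6 (mod 17): 760·t ≡ 6 − 162 = -156 (mod 17).
    Reduce coefficients mod 17: 12·t ≡ 14 (mod 17).
    The inverse of 12 mod 17 is 10 (since 12·10 = 120 = 7·17 + 1), so t ≡ 10·14 = 140 ≡ 4 (mod 17).
    Then x = 162 + 760·4 = 3202, valid modulo lcm(760, 17) = 12920: x ≡ 3202 (mod 12920).
Verify against each original: 3202 mod 5 = 2, 3202 mod 8 = 2, 3202 mod 19 = 10, 3202 mod 17 = 6.

x ≡ 3202 (mod 12920).


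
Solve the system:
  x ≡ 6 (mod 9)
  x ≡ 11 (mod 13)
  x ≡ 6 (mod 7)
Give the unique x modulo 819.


Moduli 9, 13, 7 are pairwise coprime; by CRT there is a unique solution modulo M = 9 · 13 · 7 = 819.
Solve pairwise, accumulating the modulus:
  Start with x ≡ 6 (mod 9).
  Combine with x ≡ 11 (mod 13): since gcd(9, 13) = 1, we get a unique residue mod 117.
    Write x = 6 + 9·t and substitute into x ≡ 11 (mod 13): 9·t ≡ 11 − 6 = 5 (mod 13).
    The inverse of 9 mod 13 is 3 (since 9·3 = 27 = 2·13 + 1), so t ≡ 3·5 = 15 ≡ 2 (mod 13).
    Then x = 6 + 9·2 = 24, valid modulo lcm(9, 13) = 117: x ≡ 24 (mod 117).
  Combine with x ≡ 6 (mod 7): since gcd(117, 7) = 1, we get a unique residue mod 819.
    Write x = 24 + 117·t and substitute into x ≡ 6 (mod 7): 117·t ≡ 6 − 24 = -18 (mod 7).
    Reduce coefficients mod 7: 5·t ≡ 3 (mod 7).
    The inverse of 5 mod 7 is 3 (since 5·3 = 15 = 2·7 + 1), so t ≡ 3·3 = 9 ≡ 2 (mod 7).
    Then x = 24 + 117·2 = 258, valid modulo lcm(117, 7) = 819: x ≡ 258 (mod 819).
Verify: 258 mod 9 = 6 ✓, 258 mod 13 = 11 ✓, 258 mod 7 = 6 ✓.

x ≡ 258 (mod 819).


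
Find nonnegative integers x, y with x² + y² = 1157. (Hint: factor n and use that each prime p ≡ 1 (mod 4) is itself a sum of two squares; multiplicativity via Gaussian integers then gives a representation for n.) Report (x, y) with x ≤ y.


Step 1: Factor n = 1157 = 13 · 89.
Step 2: Check the mod-4 condition on each prime factor: 13 ≡ 1 (mod 4), exponent 1; 89 ≡ 1 (mod 4), exponent 1.
All primes ≡ 3 (mod 4) appear to even exponent (or don't appear), so by the two-squares theorem n IS expressible as a sum of two squares.
Step 3: Build a representation. Here n = 13 · 89 is a product of primes ≡ 1 (mod 4). Each prime p ≡ 1 (mod 4) is itself a sum of two squares; find a² by testing p − a² for a perfect square:
  13: 13 − 1² = 12, 13 − 2² = 9 = 3² ⇒ 13 = 2² + 3².
  89: 89 − 1² = 88, 89 − 2² = 85, 89 − 3² = 80, 89 − 4² = 73, 89 − 5² = 64 = 8² ⇒ 89 = 5² + 8².
  Combine using the Brahmagupta–Fibonacci identity (a² + b²)(c² + d²) = (ac − bd)² + (ad + bc)² = (ac + bd)² + (ad − bc)²:
  13 · 89 = 1157: from (2² + 3²)(5² + 8²), take (2·5 − 3·8, 2·8 + 3·5) = (10 − 24, 16 + 15) = (-14, 31); dropping signs (only squares matter) gives (14, 31); check 14² + 31² = 196 + 961 = 1157 ✓.
Step 4: Order so x ≤ y and verify: 14² + 31² = 196 + 961 = 1157 = n. ✓

n = 1157 = 14² + 31² (one valid representation with x ≤ y).


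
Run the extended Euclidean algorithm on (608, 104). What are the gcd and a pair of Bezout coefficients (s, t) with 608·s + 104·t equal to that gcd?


Euclidean algorithm on (608, 104) — divide until remainder is 0:
  608 = 5 · 104 + 88
  104 = 1 · 88 + 16
  88 = 5 · 16 + 8
  16 = 2 · 8 + 0
gcd(608, 104) = 8.
Track Bezout coefficients alongside the remainders: start with r₀ = 608 = a·1 + b·0 (s = 1, t = 0) and r₁ = 104 = a·0 + b·1 (s = 0, t = 1); each new remainder r_{k+1} = r_{k-1} − q_k·r_k inherits s_{k+1} = s_{k-1} − q_k·s_k, t_{k+1} = t_{k-1} − q_k·t_k, so r_k = a·s_k + b·t_k at every step:
  q = 5: r = 88, s = 1 − 5·0 = 1, t = 0 − 5·1 = -5  (check: 608·1 + 104·(-5) = 88)
  q = 1: r = 16, s = 0 − 1·1 = -1, t = 1 − 1·(-5) = 6  (check: 608·(-1) + 104·6 = 16)
  q = 5: r = 8, s = 1 − 5·(-1) = 6, t = -5 − 5·6 = -35  (check: 608·6 + 104·(-35) = 8)
The row with r = 8 (the gcd) gives the Bezout coefficients s = 6, t = -35.
Result: 608 · (6) + 104 · (-35) = 8.

gcd(608, 104) = 8; s = 6, t = -35 (check: 608·6 + 104·(-35) = 8).


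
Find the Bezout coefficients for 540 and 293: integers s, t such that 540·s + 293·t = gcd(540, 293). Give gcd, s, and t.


Euclidean algorithm on (540, 293) — divide until remainder is 0:
  540 = 1 · 293 + 247
  293 = 1 · 247 + 46
  247 = 5 · 46 + 17
  46 = 2 · 17 + 12
  17 = 1 · 12 + 5
  12 = 2 · 5 + 2
  5 = 2 · 2 + 1
  2 = 2 · 1 + 0
gcd(540, 293) = 1.
Track Bezout coefficients alongside the remainders: start with r₀ = 540 = a·1 + b·0 (s = 1, t = 0) and r₁ = 293 = a·0 + b·1 (s = 0, t = 1); each new remainder r_{k+1} = r_{k-1} − q_k·r_k inherits s_{k+1} = s_{k-1} − q_k·s_k, t_{k+1} = t_{k-1} − q_k·t_k, so r_k = a·s_k + b·t_k at every step:
  q = 1: r = 247, s = 1 − 1·0 = 1, t = 0 − 1·1 = -1  (check: 540·1 + 293·(-1) = 247)
  q = 1: r = 46, s = 0 − 1·1 = -1, t = 1 − 1·(-1) = 2  (check: 540·(-1) + 293·2 = 46)
  q = 5: r = 17, s = 1 − 5·(-1) = 6, t = -1 − 5·2 = -11  (check: 540·6 + 293·(-11) = 17)
  q = 2: r = 12, s = -1 − 2·6 = -13, t = 2 − 2·(-11) = 24  (check: 540·(-13) + 293·24 = 12)
  q = 1: r = 5, s = 6 − 1·(-13) = 19, t = -11 − 1·24 = -35  (check: 540·19 + 293·(-35) = 5)
  q = 2: r = 2, s = -13 − 2·19 = -51, t = 24 − 2·(-35) = 94  (check: 540·(-51) + 293·94 = 2)
  q = 2: r = 1, s = 19 − 2·(-51) = 121, t = -35 − 2·94 = -223  (check: 540·121 + 293·(-223) = 1)
The row with r = 1 (the gcd) gives the Bezout coefficients s = 121, t = -223.
Result: 540 · (121) + 293 · (-223) = 1.

gcd(540, 293) = 1; s = 121, t = -223 (check: 540·121 + 293·(-223) = 1).


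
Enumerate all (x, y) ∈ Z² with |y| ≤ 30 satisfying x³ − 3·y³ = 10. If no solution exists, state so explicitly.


The equation is x³ - 3y³ = 10. For fixed y, x³ = 3·y³ + 10, so a solution requires the RHS to be a perfect cube.
Strategy: iterate y from -30 to 30, compute RHS = 3·y³ + 10, and check whether it is a (positive or negative) perfect cube.
Check small values of y:
  y = 0: RHS = 10 is not a perfect cube.
  y = 1: RHS = 13 is not a perfect cube.
  y = -1: RHS = 7 is not a perfect cube.
  y = 2: RHS = 34 is not a perfect cube.
  y = -2: RHS = -14 is not a perfect cube.
  y = 3: RHS = 91 is not a perfect cube.
  y = -3: RHS = -71 is not a perfect cube.
Continuing, at y = 9: RHS = 2197 = (13)³ ⇒ x = 13 works.
Searching the remaining y in |y| ≤ 30 finds no further solutions.
Collected solutions: (13, 9).

Solutions (with |y| ≤ 30): (13, 9).


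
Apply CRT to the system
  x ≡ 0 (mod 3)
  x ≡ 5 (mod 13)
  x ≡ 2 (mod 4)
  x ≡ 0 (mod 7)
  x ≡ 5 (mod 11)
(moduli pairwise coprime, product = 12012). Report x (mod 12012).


Product of moduli M = 3 · 13 · 4 · 7 · 11 = 12012.
Merge one congruence at a time:
  Start: x ≡ 0 (mod 3).
  Combine with x ≡ 5 (mod 13); new modulus lcm = 39.
    Write x = 0 + 3·t and substitute into x ≡ 5 (mod 13): 3·t ≡ 5 − 0 = 5 (mod 13).
    The inverse of 3 mod 13 is 9 (since 3·9 = 27 = 2·13 + 1), so t ≡ 9·5 = 45 ≡ 6 (mod 13).
    Then x = 0 + 3·6 = 18, valid modulo lcm(3, 13) = 39: x ≡ 18 (mod 39).
  Combine with x ≡ 2 (mod 4); new modulus lcm = 156.
    Write x = 18 + 39·t and substitute into x ≡ 2 (mod 4): 39·t ≡ 2 − 18 = -16 (mod 4).
    Reduce coefficients mod 4: 3·t ≡ 0 (mod 4).
    The inverse of 3 mod 4 is 3 (since 3·3 = 9 = 2·4 + 1), so t ≡ 3·0 = 0 ≡ 0 (mod 4).
    Then x = 18 + 39·0 = 18, valid modulo lcm(39, 4) = 156: x ≡ 18 (mod 156).
  Combine with x ≡ 0 (mod 7); new modulus lcm = 1092.
    Write x = 18 + 156·t and substitute into x ≡ 0 (mod 7): 156·t ≡ 0 − 18 = -18 (mod 7).
    Reduce coefficients mod 7: 2·t ≡ 3 (mod 7).
    The inverse of 2 mod 7 is 4 (since 2·4 = 8 = 1·7 + 1), so t ≡ 4·3 = 12 ≡ 5 (mod 7).
    Then x = 18 + 156·5 = 798, valid modulo lcm(156, 7) = 1092: x ≡ 798 (mod 1092).
  Combine with x ≡ 5 (mod 11); new modulus lcm = 12012.
    Write x = 798 + 1092·t and substitute into x ≡ 5 (mod 11): 1092·t ≡ 5 − 798 = -793 (mod 11).
    Reduce coefficients mod 11: 3·t ≡ 10 (mod 11).
    The inverse of 3 mod 11 is 4 (since 3·4 = 12 = 1·11 + 1), so t ≡ 4·10 = 40 ≡ 7 (mod 11).
    Then x = 798 + 1092·7 = 8442, valid modulo lcm(1092, 11) = 12012: x ≡ 8442 (mod 12012).
Verify against each original: 8442 mod 3 = 0, 8442 mod 13 = 5, 8442 mod 4 = 2, 8442 mod 7 = 0, 8442 mod 11 = 5.

x ≡ 8442 (mod 12012).


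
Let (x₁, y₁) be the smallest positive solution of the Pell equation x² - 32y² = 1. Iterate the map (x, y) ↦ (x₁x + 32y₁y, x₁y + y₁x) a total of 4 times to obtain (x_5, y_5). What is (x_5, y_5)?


Step 1: Find the fundamental solution (x₁, y₁) of x² - 32y² = 1.
  Expand √32 as a continued fraction. a₀ = ⌊√32⌋ = 5; iterate m_{k+1} = d_k·a_k − m_k, d_{k+1} = (32 − m_{k+1}²)/d_k, a_{k+1} = ⌊(a₀ + m_{k+1})/d_{k+1}⌋ (starting m₀ = 0, d₀ = 1), with convergents p_k = a_k·p_{k-1} + p_{k-2}, q_k = a_k·q_{k-1} + q_{k-2} (p₋₁ = 1, q₋₁ = 0):
  k = 0: a₀ = 5; p₀/q₀ = 5/1; p₀² − 32·q₀² = 25 − 32 = -7.
  k = 1: m = 5, d = 7, a = ⌊(5 + 5)/7⌋ = 1; p/q = (1·5 + 1)/(1·1 + 0) = 6/1; p² − 32·q² = 36 − 32 = 4.
  k = 2: m = 2, d = 4, a = ⌊(5 + 2)/4⌋ = 1; p/q = (1·6 + 5)/(1·1 + 1) = 11/2; p² − 32·q² = 121 − 128 = -7.
  k = 3: m = 2, d = 7, a = ⌊(5 + 2)/7⌋ = 1; p/q = (1·11 + 6)/(1·2 + 1) = 17/3; p² − 32·q² = 289 − 288 = 1.
  The first convergent with p² − 32·q² = 1 gives the fundamental solution (x₁, y₁) = (17, 3).
Step 2: Apply the recurrence (x_{n+1}, y_{n+1}) = (x₁x_n + 32y₁y_n, x₁y_n + y₁x_n) repeatedly.
  From (x_1, y_1) = (17, 3): x_2 = 17·17 + 32·3·3 = 577; y_2 = 17·3 + 3·17 = 102.
  From (x_2, y_2) = (577, 102): x_3 = 17·577 + 32·3·102 = 19601; y_3 = 17·102 + 3·577 = 3465.
  From (x_3, y_3) = (19601, 3465): x_4 = 17·19601 + 32·3·3465 = 665857; y_4 = 17·3465 + 3·19601 = 117708.
  From (x_4, y_4) = (665857, 117708): x_5 = 17·665857 + 32·3·117708 = 22619537; y_5 = 17·117708 + 3·665857 = 3998607.
Step 3: Verify x_5² - 32·y_5² = 511643454094369 - 511643454094368 = 1 (should be 1). ✓

(x_1, y_1) = (17, 3); (x_5, y_5) = (22619537, 3998607).
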